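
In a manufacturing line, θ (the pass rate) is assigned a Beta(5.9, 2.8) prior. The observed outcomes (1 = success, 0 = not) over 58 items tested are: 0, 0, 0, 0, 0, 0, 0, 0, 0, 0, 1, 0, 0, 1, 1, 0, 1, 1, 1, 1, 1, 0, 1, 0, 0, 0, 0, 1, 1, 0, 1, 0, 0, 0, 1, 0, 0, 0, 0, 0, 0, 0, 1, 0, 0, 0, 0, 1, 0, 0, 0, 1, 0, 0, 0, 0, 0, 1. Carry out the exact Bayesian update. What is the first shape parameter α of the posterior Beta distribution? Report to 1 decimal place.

The Beta prior is conjugate to a Binomial/Bernoulli likelihood; the update adds successes to α and failures to β.
Posterior: Beta(α+k, β+n−k) = Beta(5.9+17, 2.8+41) = Beta(22.9, 43.8).
Posterior α = 22.9.

22.9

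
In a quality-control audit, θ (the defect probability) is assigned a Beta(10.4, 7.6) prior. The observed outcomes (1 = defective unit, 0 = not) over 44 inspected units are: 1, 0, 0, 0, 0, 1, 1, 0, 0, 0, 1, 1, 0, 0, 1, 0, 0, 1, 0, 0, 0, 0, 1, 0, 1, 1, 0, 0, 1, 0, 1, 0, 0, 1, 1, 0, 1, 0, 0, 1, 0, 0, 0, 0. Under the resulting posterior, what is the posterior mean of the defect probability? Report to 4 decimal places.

0.4258

The Beta prior is conjugate to a Binomial/Bernoulli likelihood; the update adds successes to α and failures to β.
Posterior: Beta(α+k, β+n−k) = Beta(10.4+16, 7.6+28) = Beta(26.4, 35.6).
Posterior mean = α/(α+β) = 26.4/62.0 = 0.4258.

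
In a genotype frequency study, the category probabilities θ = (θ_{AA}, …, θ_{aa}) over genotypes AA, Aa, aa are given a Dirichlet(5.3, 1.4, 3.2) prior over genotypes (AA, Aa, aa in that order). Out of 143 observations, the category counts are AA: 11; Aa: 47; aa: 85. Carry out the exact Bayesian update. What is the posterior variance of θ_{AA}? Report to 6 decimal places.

The Dirichlet prior is conjugate to the Multinomial likelihood: each posterior αⱼ = prior αⱼ + observed count nⱼ.
Posterior concentration: (16.3, 48.4, 88.2), total = 152.9.
Var[θ_j] = α_j(Σα−α_j)/((Σα)²(Σα+1)) = 16.3·136.6/(152.9²·153.9) = 0.000619.

0.000619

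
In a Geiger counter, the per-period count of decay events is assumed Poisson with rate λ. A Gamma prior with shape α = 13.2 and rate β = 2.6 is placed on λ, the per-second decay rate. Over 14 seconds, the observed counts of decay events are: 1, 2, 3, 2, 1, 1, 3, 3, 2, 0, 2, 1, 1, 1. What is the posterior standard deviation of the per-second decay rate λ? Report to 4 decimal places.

With a Gamma(shape α, rate β) prior, the Poisson likelihood is conjugate: the posterior is Gamma(α + ΣXᵢ, β + n).
Sum of counts S = 23 over n = 14 seconds.
Posterior: Gamma(α+S, β+n) = Gamma(13.2+23, 2.6+14) = Gamma(36.2, 16.6).
SD = √α/β = √36.2/16.6 = 0.3624.

0.3624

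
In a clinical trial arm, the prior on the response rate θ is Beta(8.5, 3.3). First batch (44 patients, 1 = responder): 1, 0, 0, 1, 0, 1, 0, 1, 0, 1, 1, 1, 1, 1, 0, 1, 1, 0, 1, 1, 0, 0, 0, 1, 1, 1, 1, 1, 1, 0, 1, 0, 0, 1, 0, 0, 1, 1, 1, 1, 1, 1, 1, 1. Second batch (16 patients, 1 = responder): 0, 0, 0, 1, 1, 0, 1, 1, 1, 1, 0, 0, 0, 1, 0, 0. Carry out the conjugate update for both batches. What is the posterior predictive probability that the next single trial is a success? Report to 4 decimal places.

0.6198

The Beta prior is conjugate to a Binomial/Bernoulli likelihood; the update adds successes to α and failures to β.
After batch 1: Beta(8.5+29, 3.3+15) = Beta(37.5, 18.3).
After batch 2: Beta(37.5+7, 18.3+9) = Beta(44.5, 27.3).
For a single future Bernoulli trial, P(success | data) = α/(α+β) = 0.6198.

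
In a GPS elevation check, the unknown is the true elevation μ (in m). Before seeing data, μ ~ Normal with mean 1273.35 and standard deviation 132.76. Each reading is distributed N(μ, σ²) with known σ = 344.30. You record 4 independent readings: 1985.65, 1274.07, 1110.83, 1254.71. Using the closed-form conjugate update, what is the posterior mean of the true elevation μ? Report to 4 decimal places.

1322.9373

For Normal data with known variance σ², a Normal(μ₀, σ₀²) prior on μ is conjugate. Posterior precision = 1/σ₀² + n/σ²; posterior mean is the precision-weighted average of μ₀ and x̄.
Σxᵢ = 1985.65 + 1274.07 + 1110.83 + 1254.71 = 5625.26, so n·x̄ = 5625.26.
σ₀² = 132.76² = 17625.2176, σ² = 344.30² = 118542.49; σ² + n·σ₀² = 118542.49 + 4·17625.2176 = 189043.3604.
Posterior mean = (μ₀/σ₀² + n·x̄/σ²)/(1/σ₀² + n/σ²) = (σ²·μ₀ + σ₀²·n·x̄)/(σ² + n·σ₀²) = (118542.49·1273.35 + 17625.2176·5625.26)/189043.3604 = 250092511.198076/189043.3604 = 1322.9373.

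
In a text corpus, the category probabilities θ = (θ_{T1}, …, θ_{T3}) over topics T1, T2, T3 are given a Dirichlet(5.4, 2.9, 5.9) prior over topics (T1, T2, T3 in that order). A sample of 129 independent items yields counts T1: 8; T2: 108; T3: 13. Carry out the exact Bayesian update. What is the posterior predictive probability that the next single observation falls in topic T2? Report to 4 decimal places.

The Dirichlet prior is conjugate to the Multinomial likelihood: each posterior αⱼ = prior αⱼ + observed count nⱼ.
Posterior concentration: (13.4, 110.9, 18.9), total = 143.2.
P(next = T2 | data) = α_{T2}/Σα = 0.7744.

0.7744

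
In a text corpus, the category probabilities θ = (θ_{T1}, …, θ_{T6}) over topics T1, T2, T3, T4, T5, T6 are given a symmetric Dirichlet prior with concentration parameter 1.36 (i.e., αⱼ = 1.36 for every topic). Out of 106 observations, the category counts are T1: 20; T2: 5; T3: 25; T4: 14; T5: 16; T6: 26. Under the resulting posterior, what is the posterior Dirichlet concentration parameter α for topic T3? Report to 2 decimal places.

26.36

The Dirichlet prior is conjugate to the Multinomial likelihood: each posterior αⱼ = prior αⱼ + observed count nⱼ.
Posterior concentration: (21.36, 6.36, 26.36, 15.36, 17.36, 27.36), total = 114.16.
α_{T3} = 1.36 + 25 = 26.36.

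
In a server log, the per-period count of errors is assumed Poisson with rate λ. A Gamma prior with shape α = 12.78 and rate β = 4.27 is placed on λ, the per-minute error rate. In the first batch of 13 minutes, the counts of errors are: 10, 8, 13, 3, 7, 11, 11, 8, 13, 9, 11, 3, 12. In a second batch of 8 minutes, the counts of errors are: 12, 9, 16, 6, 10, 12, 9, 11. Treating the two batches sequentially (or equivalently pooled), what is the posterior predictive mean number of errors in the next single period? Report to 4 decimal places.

With a Gamma(shape α, rate β) prior, the Poisson likelihood is conjugate: the posterior is Gamma(α + ΣXᵢ, β + n).
Batch 1: sum of counts S = 119 over n = 13 minutes.
After batch 1: Gamma(α+S, β+n) = Gamma(12.78+119, 4.27+13) = Gamma(131.78, 17.27).
Batch 2: sum of counts S = 85 over n = 8 minutes.
After batch 2: Gamma(α+S, β+n) = Gamma(131.78+85, 17.27+8) = Gamma(216.78, 25.27).
The predictive distribution for one future period is NegBinom with mean α/β = 8.5786.

8.5786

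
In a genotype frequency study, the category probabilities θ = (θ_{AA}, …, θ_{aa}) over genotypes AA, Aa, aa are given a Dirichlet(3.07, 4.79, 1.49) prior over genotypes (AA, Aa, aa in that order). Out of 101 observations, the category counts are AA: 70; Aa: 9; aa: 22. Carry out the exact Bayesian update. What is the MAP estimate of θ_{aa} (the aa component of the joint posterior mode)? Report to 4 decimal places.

0.2095

The Dirichlet prior is conjugate to the Multinomial likelihood: each posterior αⱼ = prior αⱼ + observed count nⱼ.
Posterior concentration: (73.07, 13.79, 23.49), total = 110.35.
Joint mode component: (α_{aa}−1)/(Σα−K) = 22.49/107.35 = 0.2095.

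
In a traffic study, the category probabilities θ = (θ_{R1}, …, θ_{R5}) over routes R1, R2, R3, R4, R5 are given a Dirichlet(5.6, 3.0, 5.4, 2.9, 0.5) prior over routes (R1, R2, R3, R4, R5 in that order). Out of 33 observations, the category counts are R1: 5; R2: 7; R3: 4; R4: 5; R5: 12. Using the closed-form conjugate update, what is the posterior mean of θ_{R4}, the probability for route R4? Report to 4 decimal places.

0.1567

The Dirichlet prior is conjugate to the Multinomial likelihood: each posterior αⱼ = prior αⱼ + observed count nⱼ.
Posterior concentration: (10.6, 10.0, 9.4, 7.9, 12.5), total = 50.4.
E[θ_{R4}|data] = α_{R4}/Σα = 7.9/50.4 = 0.1567.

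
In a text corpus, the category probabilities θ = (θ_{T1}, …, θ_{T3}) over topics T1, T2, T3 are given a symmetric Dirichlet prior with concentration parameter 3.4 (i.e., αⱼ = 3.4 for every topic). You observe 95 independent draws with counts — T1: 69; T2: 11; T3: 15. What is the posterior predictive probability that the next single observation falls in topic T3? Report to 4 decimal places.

0.1749

The Dirichlet prior is conjugate to the Multinomial likelihood: each posterior αⱼ = prior αⱼ + observed count nⱼ.
Posterior concentration: (72.4, 14.4, 18.4), total = 105.2.
P(next = T3 | data) = α_{T3}/Σα = 0.1749.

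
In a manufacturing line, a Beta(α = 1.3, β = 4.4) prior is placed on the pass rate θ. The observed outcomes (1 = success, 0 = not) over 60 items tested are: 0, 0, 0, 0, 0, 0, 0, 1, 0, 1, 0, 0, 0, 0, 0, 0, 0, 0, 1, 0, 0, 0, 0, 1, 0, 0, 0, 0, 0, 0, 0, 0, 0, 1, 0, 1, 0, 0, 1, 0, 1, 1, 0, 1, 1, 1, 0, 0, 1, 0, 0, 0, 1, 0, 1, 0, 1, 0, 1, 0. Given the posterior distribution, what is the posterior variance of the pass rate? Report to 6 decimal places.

The Beta prior is conjugate to a Binomial/Bernoulli likelihood; the update adds successes to α and failures to β.
Posterior: Beta(α+k, β+n−k) = Beta(1.3+17, 4.4+43) = Beta(18.3, 47.4).
Var = αβ/((α+β)²(α+β+1)) = 18.3·47.4/(65.7²·66.7) = 0.003013.

0.003013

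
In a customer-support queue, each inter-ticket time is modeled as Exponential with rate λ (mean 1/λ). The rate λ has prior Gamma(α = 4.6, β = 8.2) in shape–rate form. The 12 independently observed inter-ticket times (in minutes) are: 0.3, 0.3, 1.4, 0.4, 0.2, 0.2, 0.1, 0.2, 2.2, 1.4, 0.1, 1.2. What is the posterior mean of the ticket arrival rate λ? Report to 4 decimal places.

With a Gamma(shape α, rate β) prior on the exponential rate λ, the posterior after n observations with total T = Σxᵢ is Gamma(α+n, β+T).
Sum of observations T = 8.0 minutes; n = 12.
Posterior: Gamma(4.6+12, 8.2+8.0) = Gamma(16.6, 16.2).
Posterior mean of λ = α/β = 16.6/16.2 = 1.0247.

1.0247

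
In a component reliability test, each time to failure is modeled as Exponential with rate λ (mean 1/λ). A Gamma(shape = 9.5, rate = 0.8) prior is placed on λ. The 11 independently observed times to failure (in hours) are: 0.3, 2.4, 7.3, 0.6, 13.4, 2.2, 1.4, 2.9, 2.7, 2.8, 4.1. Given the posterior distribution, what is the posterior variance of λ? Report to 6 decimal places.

With a Gamma(shape α, rate β) prior on the exponential rate λ, the posterior after n observations with total T = Σxᵢ is Gamma(α+n, β+T).
Sum of observations T = 40.1 hours; n = 11.
Posterior: Gamma(9.5+11, 0.8+40.1) = Gamma(20.5, 40.9).
Var = α/β² = 0.012255.

0.012255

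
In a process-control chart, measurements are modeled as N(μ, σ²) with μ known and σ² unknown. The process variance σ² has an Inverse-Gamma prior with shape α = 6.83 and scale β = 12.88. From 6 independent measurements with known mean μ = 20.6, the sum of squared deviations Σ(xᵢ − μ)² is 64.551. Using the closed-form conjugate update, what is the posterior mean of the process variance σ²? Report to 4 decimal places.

5.1139

With known mean μ and an Inverse-Gamma(α, β) prior on σ², the Normal likelihood is conjugate: posterior is Inv-Gamma(α + n/2, β + Σ(xᵢ−μ)²/2).
Posterior: Inv-Gamma(6.83 + 6/2, 12.88 + 64.551/2) = Inv-Gamma(9.83, 45.1555).
E[σ²|data] = β/(α−1) = 45.1555/8.83 = 5.1139.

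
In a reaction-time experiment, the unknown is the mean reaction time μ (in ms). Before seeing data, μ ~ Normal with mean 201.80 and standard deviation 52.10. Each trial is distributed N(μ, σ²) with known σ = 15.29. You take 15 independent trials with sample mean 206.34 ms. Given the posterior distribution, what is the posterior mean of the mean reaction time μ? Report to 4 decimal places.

206.3141

For Normal data with known variance σ², a Normal(μ₀, σ₀²) prior on μ is conjugate. Posterior precision = 1/σ₀² + n/σ²; posterior mean is the precision-weighted average of μ₀ and x̄.
n·x̄ = 15·206.34 = 3095.1.
σ₀² = 52.10² = 2714.41, σ² = 15.29² = 233.7841; σ² + n·σ₀² = 233.7841 + 15·2714.41 = 40949.9341.
Posterior mean = (μ₀/σ₀² + n·x̄/σ²)/(1/σ₀² + n/σ²) = (σ²·μ₀ + σ₀²·n·x̄)/(σ² + n·σ₀²) = (233.7841·201.80 + 2714.41·3095.1)/40949.9341 = 8448548.02238/40949.9341 = 206.3141.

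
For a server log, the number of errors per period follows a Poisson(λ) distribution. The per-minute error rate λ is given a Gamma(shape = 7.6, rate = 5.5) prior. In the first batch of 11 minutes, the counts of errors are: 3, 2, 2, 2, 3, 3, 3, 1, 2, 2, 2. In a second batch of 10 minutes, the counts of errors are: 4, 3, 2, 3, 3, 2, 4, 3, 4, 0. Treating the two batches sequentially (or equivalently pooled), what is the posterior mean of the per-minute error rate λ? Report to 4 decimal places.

2.2868

With a Gamma(shape α, rate β) prior, the Poisson likelihood is conjugate: the posterior is Gamma(α + ΣXᵢ, β + n).
Batch 1: sum of counts S = 25 over n = 11 minutes.
After batch 1: Gamma(α+S, β+n) = Gamma(7.6+25, 5.5+11) = Gamma(32.6, 16.5).
Batch 2: sum of counts S = 28 over n = 10 minutes.
After batch 2: Gamma(α+S, β+n) = Gamma(32.6+28, 16.5+10) = Gamma(60.6, 26.5).
Posterior mean = α/β = 60.6/26.5 = 2.2868.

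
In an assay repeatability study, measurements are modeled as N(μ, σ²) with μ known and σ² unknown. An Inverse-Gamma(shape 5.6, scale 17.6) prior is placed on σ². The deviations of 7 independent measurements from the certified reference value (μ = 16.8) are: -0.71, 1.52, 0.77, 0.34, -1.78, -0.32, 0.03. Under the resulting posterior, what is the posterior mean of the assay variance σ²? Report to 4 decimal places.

With known mean μ and an Inverse-Gamma(α, β) prior on σ², the Normal likelihood is conjugate: posterior is Inv-Gamma(α + n/2, β + Σ(xᵢ−μ)²/2).
Σ(xᵢ−μ)² = (-0.71)² + (1.52)² + (0.77)² + (0.34)² + (-1.78)² + (-0.32)² + (0.03)² = 6.7947.
Posterior: Inv-Gamma(5.6 + 7/2, 17.6 + 6.7947/2) = Inv-Gamma(9.10, 20.99735).
E[σ²|data] = β/(α−1) = 20.99735/8.10 = 2.5923.

2.5923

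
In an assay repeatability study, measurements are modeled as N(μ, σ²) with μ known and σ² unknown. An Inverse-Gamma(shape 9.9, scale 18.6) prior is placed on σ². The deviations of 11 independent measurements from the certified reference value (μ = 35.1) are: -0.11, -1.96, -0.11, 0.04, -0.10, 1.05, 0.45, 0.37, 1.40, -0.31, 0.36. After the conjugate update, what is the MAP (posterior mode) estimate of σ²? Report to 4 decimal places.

1.3630

With known mean μ and an Inverse-Gamma(α, β) prior on σ², the Normal likelihood is conjugate: posterior is Inv-Gamma(α + n/2, β + Σ(xᵢ−μ)²/2).
Σ(xᵢ−μ)² = (-0.11)² + (-1.96)² + (-0.11)² + (0.04)² + (-0.10)² + (1.05)² + (0.45)² + (0.37)² + (1.40)² + (-0.31)² + (0.36)² = 7.5050.
Posterior: Inv-Gamma(9.9 + 11/2, 18.6 + 7.5050/2) = Inv-Gamma(15.40, 22.35250).
Mode = β/(α+1) = 22.35250/16.40 = 1.3630.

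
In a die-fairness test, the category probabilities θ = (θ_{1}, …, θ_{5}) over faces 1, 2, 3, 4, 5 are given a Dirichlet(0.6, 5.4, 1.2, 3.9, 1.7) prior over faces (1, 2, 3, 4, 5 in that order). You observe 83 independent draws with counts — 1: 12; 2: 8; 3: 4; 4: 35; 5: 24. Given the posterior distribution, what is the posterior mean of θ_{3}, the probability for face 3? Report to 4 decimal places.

0.0543

The Dirichlet prior is conjugate to the Multinomial likelihood: each posterior αⱼ = prior αⱼ + observed count nⱼ.
Posterior concentration: (12.6, 13.4, 5.2, 38.9, 25.7), total = 95.8.
E[θ_{3}|data] = α_{3}/Σα = 5.2/95.8 = 0.0543.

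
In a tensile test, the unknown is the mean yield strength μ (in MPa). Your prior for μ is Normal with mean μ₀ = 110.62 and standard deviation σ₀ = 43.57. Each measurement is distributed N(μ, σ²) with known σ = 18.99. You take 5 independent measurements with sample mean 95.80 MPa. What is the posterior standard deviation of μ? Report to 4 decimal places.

For Normal data with known variance σ², a Normal(μ₀, σ₀²) prior on μ is conjugate. Posterior precision = 1/σ₀² + n/σ²; posterior mean is the precision-weighted average of μ₀ and x̄.
σ₀² = 43.57² = 1898.3449, σ² = 18.99² = 360.6201; σ² + n·σ₀² = 360.6201 + 5·1898.3449 = 9852.3446.
Posterior precision = 1/σ₀² + n/σ² = 1/1898.3449 + 5/360.6201 = (σ² + n·σ₀²)/(σ₀²σ²) = 9852.3446/(1898.3449·360.6201); posterior variance σₙ² = σ₀²σ²/(σ² + n·σ₀²) = 1898.3449·360.6201/9852.3446 = 69.484103.
Posterior SD = √σₙ² = √(1898.3449·360.6201/9852.3446) = 8.3357.

8.3357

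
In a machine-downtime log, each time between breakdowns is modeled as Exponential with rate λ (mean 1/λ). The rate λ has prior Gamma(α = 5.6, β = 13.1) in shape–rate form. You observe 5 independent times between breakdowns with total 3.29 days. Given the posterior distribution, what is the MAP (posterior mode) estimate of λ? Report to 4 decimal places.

0.5857

With a Gamma(shape α, rate β) prior on the exponential rate λ, the posterior after n observations with total T = Σxᵢ is Gamma(α+n, β+T).
Posterior: Gamma(5.6+5, 13.1+3.29) = Gamma(10.6, 16.39).
Mode = (α−1)/β = 0.5857.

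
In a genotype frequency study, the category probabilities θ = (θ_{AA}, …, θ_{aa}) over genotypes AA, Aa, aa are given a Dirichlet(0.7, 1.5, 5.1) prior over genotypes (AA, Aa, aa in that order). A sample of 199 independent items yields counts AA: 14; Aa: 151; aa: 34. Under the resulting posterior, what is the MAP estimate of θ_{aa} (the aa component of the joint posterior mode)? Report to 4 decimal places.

0.1874

The Dirichlet prior is conjugate to the Multinomial likelihood: each posterior αⱼ = prior αⱼ + observed count nⱼ.
Posterior concentration: (14.7, 152.5, 39.1), total = 206.3.
Joint mode component: (α_{aa}−1)/(Σα−K) = 38.1/203.3 = 0.1874.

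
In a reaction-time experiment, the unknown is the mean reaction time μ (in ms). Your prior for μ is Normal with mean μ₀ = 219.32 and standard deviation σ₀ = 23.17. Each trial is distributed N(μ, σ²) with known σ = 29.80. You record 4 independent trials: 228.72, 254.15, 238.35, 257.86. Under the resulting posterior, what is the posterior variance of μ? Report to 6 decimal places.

For Normal data with known variance σ², a Normal(μ₀, σ₀²) prior on μ is conjugate. Posterior precision = 1/σ₀² + n/σ²; posterior mean is the precision-weighted average of μ₀ and x̄.
σ₀² = 23.17² = 536.8489, σ² = 29.80² = 888.04; σ² + n·σ₀² = 888.04 + 4·536.8489 = 3035.4356.
Posterior precision = 1/σ₀² + n/σ² = 1/536.8489 + 4/888.04 = (σ² + n·σ₀²)/(σ₀²σ²) = 3035.4356/(536.8489·888.04); posterior variance σₙ² = σ₀²σ²/(σ² + n·σ₀²) = 536.8489·888.04/3035.4356 = 157.059269.

157.059269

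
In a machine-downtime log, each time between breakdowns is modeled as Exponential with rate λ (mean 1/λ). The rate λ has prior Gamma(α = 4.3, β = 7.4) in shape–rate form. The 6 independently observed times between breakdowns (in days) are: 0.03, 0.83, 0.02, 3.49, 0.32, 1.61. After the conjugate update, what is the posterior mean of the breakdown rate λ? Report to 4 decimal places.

0.7518

With a Gamma(shape α, rate β) prior on the exponential rate λ, the posterior after n observations with total T = Σxᵢ is Gamma(α+n, β+T).
Sum of observations T = 6.30 days; n = 6.
Posterior: Gamma(4.3+6, 7.4+6.30) = Gamma(10.3, 13.70).
Posterior mean of λ = α/β = 10.3/13.70 = 0.7518.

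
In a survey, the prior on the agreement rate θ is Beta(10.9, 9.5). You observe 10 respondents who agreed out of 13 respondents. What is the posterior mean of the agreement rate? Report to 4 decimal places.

0.6257

The Beta prior is conjugate to a Binomial/Bernoulli likelihood; the update adds successes to α and failures to β.
Posterior: Beta(α+k, β+n−k) = Beta(10.9+10, 9.5+3) = Beta(20.9, 12.5).
Posterior mean = α/(α+β) = 20.9/33.4 = 0.6257.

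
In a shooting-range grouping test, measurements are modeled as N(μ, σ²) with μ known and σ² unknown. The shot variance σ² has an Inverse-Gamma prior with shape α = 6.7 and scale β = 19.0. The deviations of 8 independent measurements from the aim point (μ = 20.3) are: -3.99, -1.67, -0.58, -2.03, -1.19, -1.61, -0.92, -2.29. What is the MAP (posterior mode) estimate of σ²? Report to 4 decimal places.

With known mean μ and an Inverse-Gamma(α, β) prior on σ², the Normal likelihood is conjugate: posterior is Inv-Gamma(α + n/2, β + Σ(xᵢ−μ)²/2).
Σ(xᵢ−μ)² = (-3.99)² + (-1.67)² + (-0.58)² + (-2.03)² + (-1.19)² + (-1.61)² + (-0.92)² + (-2.29)² = 33.2650.
Posterior: Inv-Gamma(6.7 + 8/2, 19.0 + 33.2650/2) = Inv-Gamma(10.70, 35.63250).
Mode = β/(α+1) = 35.63250/11.70 = 3.0455.

3.0455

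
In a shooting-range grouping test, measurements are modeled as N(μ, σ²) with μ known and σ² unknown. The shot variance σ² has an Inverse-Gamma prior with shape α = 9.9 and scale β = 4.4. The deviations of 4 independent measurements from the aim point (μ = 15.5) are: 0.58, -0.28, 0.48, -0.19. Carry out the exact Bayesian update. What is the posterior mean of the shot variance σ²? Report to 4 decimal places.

0.4349

With known mean μ and an Inverse-Gamma(α, β) prior on σ², the Normal likelihood is conjugate: posterior is Inv-Gamma(α + n/2, β + Σ(xᵢ−μ)²/2).
Σ(xᵢ−μ)² = (0.58)² + (-0.28)² + (0.48)² + (-0.19)² = 0.6813.
Posterior: Inv-Gamma(9.9 + 4/2, 4.4 + 0.6813/2) = Inv-Gamma(11.90, 4.74065).
E[σ²|data] = β/(α−1) = 4.74065/10.90 = 0.4349.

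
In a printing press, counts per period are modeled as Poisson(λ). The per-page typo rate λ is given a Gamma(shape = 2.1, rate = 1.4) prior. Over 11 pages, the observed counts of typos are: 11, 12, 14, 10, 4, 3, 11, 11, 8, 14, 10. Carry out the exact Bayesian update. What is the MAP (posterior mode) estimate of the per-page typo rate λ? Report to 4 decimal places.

8.7984

With a Gamma(shape α, rate β) prior, the Poisson likelihood is conjugate: the posterior is Gamma(α + ΣXᵢ, β + n).
Sum of counts S = 108 over n = 11 pages.
Posterior: Gamma(α+S, β+n) = Gamma(2.1+108, 1.4+11) = Gamma(110.1, 12.4).
Mode of Gamma(α,β) for α≥1 is (α−1)/β = 109.1/12.4 = 8.7984.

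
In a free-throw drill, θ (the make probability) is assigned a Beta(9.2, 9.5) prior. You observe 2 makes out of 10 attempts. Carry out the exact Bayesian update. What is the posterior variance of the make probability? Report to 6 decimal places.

0.008012

The Beta prior is conjugate to a Binomial/Bernoulli likelihood; the update adds successes to α and failures to β.
Posterior: Beta(α+k, β+n−k) = Beta(9.2+2, 9.5+8) = Beta(11.2, 17.5).
Var = αβ/((α+β)²(α+β+1)) = 11.2·17.5/(28.7²·29.7) = 0.008012.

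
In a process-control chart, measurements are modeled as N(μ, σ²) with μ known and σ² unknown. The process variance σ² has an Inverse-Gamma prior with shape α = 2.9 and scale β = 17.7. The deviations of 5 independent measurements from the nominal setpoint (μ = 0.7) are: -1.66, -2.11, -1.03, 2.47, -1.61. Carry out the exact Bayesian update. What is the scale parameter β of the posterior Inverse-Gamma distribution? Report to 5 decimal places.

26.18080

With known mean μ and an Inverse-Gamma(α, β) prior on σ², the Normal likelihood is conjugate: posterior is Inv-Gamma(α + n/2, β + Σ(xᵢ−μ)²/2).
Σ(xᵢ−μ)² = (-1.66)² + (-2.11)² + (-1.03)² + (2.47)² + (-1.61)² = 16.9616.
Posterior: Inv-Gamma(2.9 + 5/2, 17.7 + 16.9616/2) = Inv-Gamma(5.40, 26.18080).
Posterior β = 26.18080.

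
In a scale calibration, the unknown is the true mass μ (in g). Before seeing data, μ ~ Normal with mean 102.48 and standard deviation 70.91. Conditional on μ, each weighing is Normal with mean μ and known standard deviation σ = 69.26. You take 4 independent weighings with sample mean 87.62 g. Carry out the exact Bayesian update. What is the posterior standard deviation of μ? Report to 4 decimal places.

31.1175

For Normal data with known variance σ², a Normal(μ₀, σ₀²) prior on μ is conjugate. Posterior precision = 1/σ₀² + n/σ²; posterior mean is the precision-weighted average of μ₀ and x̄.
σ₀² = 70.91² = 5028.2281, σ² = 69.26² = 4796.9476; σ² + n·σ₀² = 4796.9476 + 4·5028.2281 = 24909.86.
Posterior precision = 1/σ₀² + n/σ² = 1/5028.2281 + 4/4796.9476 = (σ² + n·σ₀²)/(σ₀²σ²) = 24909.86/(5028.2281·4796.9476); posterior variance σₙ² = σ₀²σ²/(σ² + n·σ₀²) = 5028.2281·4796.9476/24909.86 = 968.297161.
Posterior SD = √σₙ² = √(5028.2281·4796.9476/24909.86) = 31.1175.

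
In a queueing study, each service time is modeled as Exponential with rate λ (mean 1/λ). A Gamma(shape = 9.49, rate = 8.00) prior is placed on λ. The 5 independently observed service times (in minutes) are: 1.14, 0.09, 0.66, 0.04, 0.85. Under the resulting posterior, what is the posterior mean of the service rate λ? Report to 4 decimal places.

1.3442

With a Gamma(shape α, rate β) prior on the exponential rate λ, the posterior after n observations with total T = Σxᵢ is Gamma(α+n, β+T).
Sum of observations T = 2.78 minutes; n = 5.
Posterior: Gamma(9.49+5, 8.00+2.78) = Gamma(14.49, 10.78).
Posterior mean of λ = α/β = 14.49/10.78 = 1.3442.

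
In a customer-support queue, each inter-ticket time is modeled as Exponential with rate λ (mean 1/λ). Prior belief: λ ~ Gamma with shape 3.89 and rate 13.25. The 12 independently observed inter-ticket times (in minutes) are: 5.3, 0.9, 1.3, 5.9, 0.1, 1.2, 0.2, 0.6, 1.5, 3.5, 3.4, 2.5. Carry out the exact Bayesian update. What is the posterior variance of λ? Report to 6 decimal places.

With a Gamma(shape α, rate β) prior on the exponential rate λ, the posterior after n observations with total T = Σxᵢ is Gamma(α+n, β+T).
Sum of observations T = 26.4 minutes; n = 12.
Posterior: Gamma(3.89+12, 13.25+26.4) = Gamma(15.89, 39.65).
Var = α/β² = 0.010107.

0.010107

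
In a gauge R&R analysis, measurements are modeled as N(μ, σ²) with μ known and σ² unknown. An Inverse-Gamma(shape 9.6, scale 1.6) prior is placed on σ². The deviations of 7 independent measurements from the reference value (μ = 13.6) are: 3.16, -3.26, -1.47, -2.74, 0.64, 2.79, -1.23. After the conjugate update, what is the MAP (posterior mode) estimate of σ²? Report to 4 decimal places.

With known mean μ and an Inverse-Gamma(α, β) prior on σ², the Normal likelihood is conjugate: posterior is Inv-Gamma(α + n/2, β + Σ(xᵢ−μ)²/2).
Σ(xᵢ−μ)² = (3.16)² + (-3.26)² + (-1.47)² + (-2.74)² + (0.64)² + (2.79)² + (-1.23)² = 39.9883.
Posterior: Inv-Gamma(9.6 + 7/2, 1.6 + 39.9883/2) = Inv-Gamma(13.10, 21.59415).
Mode = β/(α+1) = 21.59415/14.10 = 1.5315.

1.5315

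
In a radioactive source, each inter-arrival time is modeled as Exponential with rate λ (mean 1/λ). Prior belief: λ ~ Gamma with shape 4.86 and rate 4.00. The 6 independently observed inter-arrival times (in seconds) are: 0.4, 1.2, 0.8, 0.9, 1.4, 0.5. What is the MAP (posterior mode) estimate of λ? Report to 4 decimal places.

With a Gamma(shape α, rate β) prior on the exponential rate λ, the posterior after n observations with total T = Σxᵢ is Gamma(α+n, β+T).
Sum of observations T = 5.2 seconds; n = 6.
Posterior: Gamma(4.86+6, 4.00+5.2) = Gamma(10.86, 9.20).
Mode = (α−1)/β = 1.0717.

1.0717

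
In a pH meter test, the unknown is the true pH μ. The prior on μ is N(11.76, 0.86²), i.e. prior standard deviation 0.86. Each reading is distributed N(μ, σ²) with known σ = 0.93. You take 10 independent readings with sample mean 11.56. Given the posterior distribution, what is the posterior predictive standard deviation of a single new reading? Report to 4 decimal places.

0.9707

For Normal data with known variance σ², a Normal(μ₀, σ₀²) prior on μ is conjugate. Posterior precision = 1/σ₀² + n/σ²; posterior mean is the precision-weighted average of μ₀ and x̄.
σ₀² = 0.86² = 0.7396, σ² = 0.93² = 0.8649; σ² + n·σ₀² = 0.8649 + 10·0.7396 = 8.2609.
Posterior precision = 1/σ₀² + n/σ² = 1/0.7396 + 10/0.8649 = (σ² + n·σ₀²)/(σ₀²σ²) = 8.2609/(0.7396·0.8649); posterior variance σₙ² = σ₀²σ²/(σ² + n·σ₀²) = 0.7396·0.8649/8.2609 = 0.077435.
Predictive variance for one new observation = σₙ² + σ² = 0.7396·0.8649/8.2609 + 0.8649 = σ²·(σ₀² + 8.2609)/8.2609 = 0.8649·9.0005/8.2609 = 0.942335; SD = √(0.8649·9.0005/8.2609) = 0.9707.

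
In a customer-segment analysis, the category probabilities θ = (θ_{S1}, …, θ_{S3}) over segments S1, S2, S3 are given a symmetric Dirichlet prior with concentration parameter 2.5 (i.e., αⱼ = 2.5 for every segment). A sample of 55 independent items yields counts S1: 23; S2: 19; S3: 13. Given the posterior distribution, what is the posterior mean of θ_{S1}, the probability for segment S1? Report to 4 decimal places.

The Dirichlet prior is conjugate to the Multinomial likelihood: each posterior αⱼ = prior αⱼ + observed count nⱼ.
Posterior concentration: (25.5, 21.5, 15.5), total = 62.5.
E[θ_{S1}|data] = α_{S1}/Σα = 25.5/62.5 = 0.4080.

0.4080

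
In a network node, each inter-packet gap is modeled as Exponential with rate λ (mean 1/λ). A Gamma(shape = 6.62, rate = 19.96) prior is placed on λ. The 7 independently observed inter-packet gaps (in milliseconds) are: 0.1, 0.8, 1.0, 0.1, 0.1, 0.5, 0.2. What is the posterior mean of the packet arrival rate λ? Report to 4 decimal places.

With a Gamma(shape α, rate β) prior on the exponential rate λ, the posterior after n observations with total T = Σxᵢ is Gamma(α+n, β+T).
Sum of observations T = 2.8 milliseconds; n = 7.
Posterior: Gamma(6.62+7, 19.96+2.8) = Gamma(13.62, 22.76).
Posterior mean of λ = α/β = 13.62/22.76 = 0.5984.

0.5984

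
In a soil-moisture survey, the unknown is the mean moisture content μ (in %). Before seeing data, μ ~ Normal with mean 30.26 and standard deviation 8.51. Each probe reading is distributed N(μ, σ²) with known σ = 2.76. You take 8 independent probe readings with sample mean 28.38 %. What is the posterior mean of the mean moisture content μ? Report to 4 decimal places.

For Normal data with known variance σ², a Normal(μ₀, σ₀²) prior on μ is conjugate. Posterior precision = 1/σ₀² + n/σ²; posterior mean is the precision-weighted average of μ₀ and x̄.
n·x̄ = 8·28.38 = 227.04.
σ₀² = 8.51² = 72.4201, σ² = 2.76² = 7.6176; σ² + n·σ₀² = 7.6176 + 8·72.4201 = 586.9784.
Posterior mean = (μ₀/σ₀² + n·x̄/σ²)/(1/σ₀² + n/σ²) = (σ²·μ₀ + σ₀²·n·x̄)/(σ² + n·σ₀²) = (7.6176·30.26 + 72.4201·227.04)/586.9784 = 16672.76808/586.9784 = 28.4044.

28.4044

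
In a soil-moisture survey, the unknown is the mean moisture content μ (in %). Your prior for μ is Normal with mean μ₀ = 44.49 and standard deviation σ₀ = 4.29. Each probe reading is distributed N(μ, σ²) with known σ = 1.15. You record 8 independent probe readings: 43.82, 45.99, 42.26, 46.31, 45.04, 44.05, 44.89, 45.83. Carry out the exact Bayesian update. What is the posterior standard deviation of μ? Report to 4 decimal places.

0.4048

For Normal data with known variance σ², a Normal(μ₀, σ₀²) prior on μ is conjugate. Posterior precision = 1/σ₀² + n/σ²; posterior mean is the precision-weighted average of μ₀ and x̄.
σ₀² = 4.29² = 18.4041, σ² = 1.15² = 1.3225; σ² + n·σ₀² = 1.3225 + 8·18.4041 = 148.5553.
Posterior precision = 1/σ₀² + n/σ² = 1/18.4041 + 8/1.3225 = (σ² + n·σ₀²)/(σ₀²σ²) = 148.5553/(18.4041·1.3225); posterior variance σₙ² = σ₀²σ²/(σ² + n·σ₀²) = 18.4041·1.3225/148.5553 = 0.163841.
Posterior SD = √σₙ² = √(18.4041·1.3225/148.5553) = 0.4048.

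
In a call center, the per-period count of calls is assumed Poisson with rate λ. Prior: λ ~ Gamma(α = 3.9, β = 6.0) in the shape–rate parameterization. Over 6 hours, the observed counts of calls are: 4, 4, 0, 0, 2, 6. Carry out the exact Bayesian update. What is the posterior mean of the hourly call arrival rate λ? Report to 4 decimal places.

1.6583

With a Gamma(shape α, rate β) prior, the Poisson likelihood is conjugate: the posterior is Gamma(α + ΣXᵢ, β + n).
Sum of counts S = 16 over n = 6 hours.
Posterior: Gamma(α+S, β+n) = Gamma(3.9+16, 6.0+6) = Gamma(19.9, 12.0).
Posterior mean = α/β = 19.9/12.0 = 1.6583.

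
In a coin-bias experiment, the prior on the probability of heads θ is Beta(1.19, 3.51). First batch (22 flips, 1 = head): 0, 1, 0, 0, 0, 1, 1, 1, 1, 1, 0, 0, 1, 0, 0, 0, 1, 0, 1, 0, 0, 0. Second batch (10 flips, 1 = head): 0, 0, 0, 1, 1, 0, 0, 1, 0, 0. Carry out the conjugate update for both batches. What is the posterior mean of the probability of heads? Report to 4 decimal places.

0.3594

The Beta prior is conjugate to a Binomial/Bernoulli likelihood; the update adds successes to α and failures to β.
After batch 1: Beta(1.19+9, 3.51+13) = Beta(10.19, 16.51).
After batch 2: Beta(10.19+3, 16.51+7) = Beta(13.19, 23.51).
Posterior mean = α/(α+β) = 13.19/36.70 = 0.3594.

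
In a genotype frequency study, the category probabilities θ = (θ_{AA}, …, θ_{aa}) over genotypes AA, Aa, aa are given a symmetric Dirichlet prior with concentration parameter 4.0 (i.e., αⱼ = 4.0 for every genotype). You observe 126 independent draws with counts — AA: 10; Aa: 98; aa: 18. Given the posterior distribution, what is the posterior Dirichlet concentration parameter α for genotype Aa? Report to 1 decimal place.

102.0

The Dirichlet prior is conjugate to the Multinomial likelihood: each posterior αⱼ = prior αⱼ + observed count nⱼ.
Posterior concentration: (14.0, 102.0, 22.0), total = 138.0.
α_{Aa} = 4.0 + 98 = 102.0.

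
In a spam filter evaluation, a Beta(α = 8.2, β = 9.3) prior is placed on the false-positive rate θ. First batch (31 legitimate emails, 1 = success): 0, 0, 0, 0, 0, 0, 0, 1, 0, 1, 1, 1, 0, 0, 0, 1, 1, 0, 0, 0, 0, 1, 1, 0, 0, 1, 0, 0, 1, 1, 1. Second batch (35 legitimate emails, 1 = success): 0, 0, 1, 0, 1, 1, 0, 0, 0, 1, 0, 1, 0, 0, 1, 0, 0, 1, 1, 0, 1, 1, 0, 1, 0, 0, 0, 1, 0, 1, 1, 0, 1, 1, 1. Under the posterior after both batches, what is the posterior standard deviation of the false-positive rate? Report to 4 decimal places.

0.0541

The Beta prior is conjugate to a Binomial/Bernoulli likelihood; the update adds successes to α and failures to β.
After batch 1: Beta(8.2+12, 9.3+19) = Beta(20.2, 28.3).
After batch 2: Beta(20.2+17, 28.3+18) = Beta(37.2, 46.3).
Var = αβ/((α+β)²(α+β+1)) = 37.2·46.3/(83.5²·84.5) = 0.00292344; SD = √0.00292344 = 0.0541.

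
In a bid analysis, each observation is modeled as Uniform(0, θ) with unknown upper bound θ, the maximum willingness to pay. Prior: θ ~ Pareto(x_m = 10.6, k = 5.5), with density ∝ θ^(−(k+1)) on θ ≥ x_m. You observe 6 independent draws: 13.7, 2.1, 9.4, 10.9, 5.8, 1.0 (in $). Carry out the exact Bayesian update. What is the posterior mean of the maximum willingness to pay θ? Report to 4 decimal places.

15.0048

A Pareto(scale x_m, shape k) prior on the upper bound θ of Uniform(0, θ) is conjugate: posterior is Pareto(max(x_m, max xᵢ), k + n).
Sample maximum = 13.7; prior scale x_m = 10.6 → posterior scale = max = 13.7.
Posterior shape = 5.5 + 6 = 11.5.
E[θ|data] = k·x_m/(k−1) = 11.5·13.7/10.5 = 15.0048.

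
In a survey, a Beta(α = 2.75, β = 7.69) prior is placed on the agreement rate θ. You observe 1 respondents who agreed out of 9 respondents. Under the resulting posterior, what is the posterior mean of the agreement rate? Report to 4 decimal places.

The Beta prior is conjugate to a Binomial/Bernoulli likelihood; the update adds successes to α and failures to β.
Posterior: Beta(α+k, β+n−k) = Beta(2.75+1, 7.69+8) = Beta(3.75, 15.69).
Posterior mean = α/(α+β) = 3.75/19.44 = 0.1929.

0.1929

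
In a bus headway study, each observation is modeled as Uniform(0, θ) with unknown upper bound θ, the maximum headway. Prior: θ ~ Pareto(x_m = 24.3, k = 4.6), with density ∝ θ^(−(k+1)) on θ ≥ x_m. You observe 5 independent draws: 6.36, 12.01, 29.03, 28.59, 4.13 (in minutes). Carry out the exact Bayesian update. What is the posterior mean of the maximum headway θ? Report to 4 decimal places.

A Pareto(scale x_m, shape k) prior on the upper bound θ of Uniform(0, θ) is conjugate: posterior is Pareto(max(x_m, max xᵢ), k + n).
Sample maximum = 29.03; prior scale x_m = 24.3 → posterior scale = max = 29.03.
Posterior shape = 4.6 + 5 = 9.6.
E[θ|data] = k·x_m/(k−1) = 9.6·29.03/8.6 = 32.4056.

32.4056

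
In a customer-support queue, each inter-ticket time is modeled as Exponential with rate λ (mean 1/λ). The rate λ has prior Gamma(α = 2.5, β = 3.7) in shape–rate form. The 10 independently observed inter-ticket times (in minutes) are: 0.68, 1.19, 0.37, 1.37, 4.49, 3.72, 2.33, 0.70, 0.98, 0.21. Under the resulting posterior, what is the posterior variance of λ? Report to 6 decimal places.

0.032079

With a Gamma(shape α, rate β) prior on the exponential rate λ, the posterior after n observations with total T = Σxᵢ is Gamma(α+n, β+T).
Sum of observations T = 16.04 minutes; n = 10.
Posterior: Gamma(2.5+10, 3.7+16.04) = Gamma(12.5, 19.74).
Var = α/β² = 0.032079.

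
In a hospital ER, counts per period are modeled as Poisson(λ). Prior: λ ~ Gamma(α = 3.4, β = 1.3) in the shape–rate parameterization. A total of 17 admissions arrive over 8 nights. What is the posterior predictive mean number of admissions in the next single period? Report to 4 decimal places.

2.1935

With a Gamma(shape α, rate β) prior, the Poisson likelihood is conjugate: the posterior is Gamma(α + ΣXᵢ, β + n).
Posterior: Gamma(α+S, β+n) = Gamma(3.4+17, 1.3+8) = Gamma(20.4, 9.3).
The predictive distribution for one future period is NegBinom with mean α/β = 2.1935.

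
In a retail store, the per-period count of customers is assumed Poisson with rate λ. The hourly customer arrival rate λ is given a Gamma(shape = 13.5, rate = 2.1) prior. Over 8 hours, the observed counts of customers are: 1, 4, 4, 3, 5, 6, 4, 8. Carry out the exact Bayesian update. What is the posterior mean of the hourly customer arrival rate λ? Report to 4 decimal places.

4.8020

With a Gamma(shape α, rate β) prior, the Poisson likelihood is conjugate: the posterior is Gamma(α + ΣXᵢ, β + n).
Sum of counts S = 35 over n = 8 hours.
Posterior: Gamma(α+S, β+n) = Gamma(13.5+35, 2.1+8) = Gamma(48.5, 10.1).
Posterior mean = α/β = 48.5/10.1 = 4.8020.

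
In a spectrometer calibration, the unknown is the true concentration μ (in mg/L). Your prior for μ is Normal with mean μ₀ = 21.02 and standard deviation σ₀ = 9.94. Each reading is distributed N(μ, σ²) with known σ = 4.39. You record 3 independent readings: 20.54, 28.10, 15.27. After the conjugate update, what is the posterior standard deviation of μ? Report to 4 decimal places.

2.4560

For Normal data with known variance σ², a Normal(μ₀, σ₀²) prior on μ is conjugate. Posterior precision = 1/σ₀² + n/σ²; posterior mean is the precision-weighted average of μ₀ and x̄.
σ₀² = 9.94² = 98.8036, σ² = 4.39² = 19.2721; σ² + n·σ₀² = 19.2721 + 3·98.8036 = 315.6829.
Posterior precision = 1/σ₀² + n/σ² = 1/98.8036 + 3/19.2721 = (σ² + n·σ₀²)/(σ₀²σ²) = 315.6829/(98.8036·19.2721); posterior variance σₙ² = σ₀²σ²/(σ² + n·σ₀²) = 98.8036·19.2721/315.6829 = 6.031853.
Posterior SD = √σₙ² = √(98.8036·19.2721/315.6829) = 2.4560.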